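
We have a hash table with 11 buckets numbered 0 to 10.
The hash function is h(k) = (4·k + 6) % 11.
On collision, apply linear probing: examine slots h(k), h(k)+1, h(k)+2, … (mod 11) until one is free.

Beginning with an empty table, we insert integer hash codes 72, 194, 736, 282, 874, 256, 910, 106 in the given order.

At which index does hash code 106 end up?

Insert 72: h=8, slot 8 empty => index 8.
Insert 194: h=1, slot 1 empty => index 1.
Insert 736: h=2, slot 2 empty => index 2.
Insert 282: h=1, slots 1,2 occupied => index 3.
Insert 874: h=4, slot 4 empty => index 4.
Insert 256: h=7, slot 7 empty => index 7.
Insert 910: h=5, slot 5 empty => index 5.
Insert 106: h=1, slots 1,2,3,4,5 occupied => index 6.
Table: [∅, 194, 736, 282, 874, 910, 106, 256, 72, ∅, ∅]

6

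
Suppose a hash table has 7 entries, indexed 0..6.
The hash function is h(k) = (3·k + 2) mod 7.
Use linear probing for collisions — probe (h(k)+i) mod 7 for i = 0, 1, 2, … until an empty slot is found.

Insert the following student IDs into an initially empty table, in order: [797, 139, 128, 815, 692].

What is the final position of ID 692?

797 hashes to 6; slot 6 is free => place at 6.
139 hashes to 6; 6 taken => place at 0.
128 hashes to 1; slot 1 is free => place at 1.
815 hashes to 4; slot 4 is free => place at 4.
692 hashes to 6; 6,0,1 taken => place at 2.
Table: [139, 128, 692, _, 815, _, 797]

2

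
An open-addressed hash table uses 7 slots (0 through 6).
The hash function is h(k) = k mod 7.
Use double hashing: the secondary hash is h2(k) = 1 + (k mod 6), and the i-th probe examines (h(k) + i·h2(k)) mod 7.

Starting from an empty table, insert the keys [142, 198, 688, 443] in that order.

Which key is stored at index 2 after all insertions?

Insert 142: h=2, slot 2 empty -> index 2.
Insert 198: h=2, h2=1, slot 2 occupied -> index 3.
Insert 688: h=2, h2=5, slot 2 occupied -> index 0.
Insert 443: h=2, h2=6, slot 2 occupied -> index 1.
Table: [688, 443, 142, 198, ., ., .]

142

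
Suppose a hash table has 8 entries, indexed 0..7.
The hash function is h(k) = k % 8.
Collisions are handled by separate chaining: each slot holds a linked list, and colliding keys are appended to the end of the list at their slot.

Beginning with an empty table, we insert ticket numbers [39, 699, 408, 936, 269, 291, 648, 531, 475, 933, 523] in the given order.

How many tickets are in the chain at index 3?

5

39 -> bucket 7
699 -> bucket 3
408 -> bucket 0
936 -> bucket 0 (collision)
269 -> bucket 5
291 -> bucket 3 (collision)
648 -> bucket 0 (collision)
531 -> bucket 3 (collision)
475 -> bucket 3 (collision)
933 -> bucket 5 (collision)
523 -> bucket 3 (collision)
Final buckets:
0: 408 -> 936 -> 648
1: -
2: -
3: 699 -> 291 -> 531 -> 475 -> 523
4: -
5: 269 -> 933
6: -
7: 39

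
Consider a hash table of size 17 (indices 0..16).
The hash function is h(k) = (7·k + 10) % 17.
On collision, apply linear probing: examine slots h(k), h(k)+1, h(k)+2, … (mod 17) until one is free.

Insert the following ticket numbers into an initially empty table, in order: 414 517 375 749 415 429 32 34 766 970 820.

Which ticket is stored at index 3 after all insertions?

766

414 hashes to 1; slot 1 is free → place at 1.
517 hashes to 8; slot 8 is free → place at 8.
375 hashes to 0; slot 0 is free → place at 0.
749 hashes to 0; 0,1 taken → place at 2.
415 hashes to 8; 8 taken → place at 9.
429 hashes to 4; slot 4 is free → place at 4.
32 hashes to 13; slot 13 is free → place at 13.
34 hashes to 10; slot 10 is free → place at 10.
766 hashes to 0; 0,1,2 taken → place at 3.
970 hashes to 0; 0,1,2,3,4 taken → place at 5.
820 hashes to 4; 4,5 taken → place at 6.
Table: [375, 414, 749, 766, 429, 970, 820, -, 517, 415, 34, -, -, 32, -, -, -]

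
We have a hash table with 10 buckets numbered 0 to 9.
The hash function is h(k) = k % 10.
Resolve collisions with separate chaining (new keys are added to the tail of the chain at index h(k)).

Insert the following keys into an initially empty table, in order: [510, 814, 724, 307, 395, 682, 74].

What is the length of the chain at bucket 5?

1

510 → bucket 0
814 → bucket 4
724 → bucket 4 (collision)
307 → bucket 7
395 → bucket 5
682 → bucket 2
74 → bucket 4 (collision)
Final buckets:
0: 510
1: _
2: 682
3: _
4: 814 -> 724 -> 74
5: 395
6: _
7: 307
8: _
9: _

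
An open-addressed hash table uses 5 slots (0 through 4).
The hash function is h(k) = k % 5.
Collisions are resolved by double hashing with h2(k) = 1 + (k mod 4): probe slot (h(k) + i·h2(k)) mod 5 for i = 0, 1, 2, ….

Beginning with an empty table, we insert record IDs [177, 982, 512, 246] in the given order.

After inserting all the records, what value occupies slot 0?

177: h=2 → slot 2
982: h=2, h2=3, probe 2,0 → slot 0
512: h=2, h2=1, probe 2,3 → slot 3
246: h=1 → slot 1
Table: [982, 246, 177, 512, .]

982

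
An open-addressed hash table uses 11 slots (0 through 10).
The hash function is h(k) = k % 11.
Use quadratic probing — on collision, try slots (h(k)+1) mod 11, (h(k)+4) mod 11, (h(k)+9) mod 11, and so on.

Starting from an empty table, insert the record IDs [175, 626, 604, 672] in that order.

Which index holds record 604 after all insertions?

175 hashes to 10; slot 10 is free -> place at 10.
626 hashes to 10; 10 taken -> place at 0.
604 hashes to 10; 10,0 taken -> place at 3.
672 hashes to 1; slot 1 is free -> place at 1.
Table: [626, 672, _, 604, _, _, _, _, _, _, 175]

3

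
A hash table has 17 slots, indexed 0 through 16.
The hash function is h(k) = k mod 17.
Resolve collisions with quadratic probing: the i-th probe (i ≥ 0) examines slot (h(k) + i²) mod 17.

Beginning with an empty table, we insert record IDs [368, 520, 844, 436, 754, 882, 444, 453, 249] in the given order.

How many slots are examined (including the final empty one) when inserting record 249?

7

368 hashes to 11; slot 11 is free -> place at 11.
520 hashes to 10; slot 10 is free -> place at 10.
844 hashes to 11; 11 taken -> place at 12.
436 hashes to 11; 11,12 taken -> place at 15.
754 hashes to 6; slot 6 is free -> place at 6.
882 hashes to 15; 15 taken -> place at 16.
444 hashes to 2; slot 2 is free -> place at 2.
453 hashes to 11; 11,12,15 taken -> place at 3.
249 hashes to 11; 11,12,15,3,10,2 taken -> place at 13.
Table: [—, —, 444, 453, —, —, 754, —, —, —, 520, 368, 844, 249, —, 436, 882]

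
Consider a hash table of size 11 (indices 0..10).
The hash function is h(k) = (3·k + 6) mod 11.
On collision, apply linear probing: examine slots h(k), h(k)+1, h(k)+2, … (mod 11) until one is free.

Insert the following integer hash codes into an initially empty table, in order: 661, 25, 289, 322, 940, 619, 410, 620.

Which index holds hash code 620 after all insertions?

Insert 661: h=9, slot 9 empty → index 9.
Insert 25: h=4, slot 4 empty → index 4.
Insert 289: h=4, slot 4 occupied → index 5.
Insert 322: h=4, slots 4,5 occupied → index 6.
Insert 940: h=10, slot 10 empty → index 10.
Insert 619: h=4, slots 4,5,6 occupied → index 7.
Insert 410: h=4, slots 4,5,6,7 occupied → index 8.
Insert 620: h=7, slots 7,8,9,10 occupied → index 0.
Table: [620, -, -, -, 25, 289, 322, 619, 410, 661, 940]

0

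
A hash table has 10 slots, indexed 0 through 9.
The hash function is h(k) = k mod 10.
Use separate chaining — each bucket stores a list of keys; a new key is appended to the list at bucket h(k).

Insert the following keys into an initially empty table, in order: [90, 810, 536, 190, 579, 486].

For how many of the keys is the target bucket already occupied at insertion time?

90 → bucket 0
810 → bucket 0 (collision)
536 → bucket 6
190 → bucket 0 (collision)
579 → bucket 9
486 → bucket 6 (collision)
Final buckets:
0: 90 -> 810 -> 190
1: ∅
2: ∅
3: ∅
4: ∅
5: ∅
6: 536 -> 486
7: ∅
8: ∅
9: 579

3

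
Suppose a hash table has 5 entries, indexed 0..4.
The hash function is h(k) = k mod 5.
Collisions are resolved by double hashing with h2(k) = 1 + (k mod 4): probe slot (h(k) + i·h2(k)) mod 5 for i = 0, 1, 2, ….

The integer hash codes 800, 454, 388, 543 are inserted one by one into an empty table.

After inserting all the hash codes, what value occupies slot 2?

543

800: h=0 -> slot 0
454: h=4 -> slot 4
388: h=3 -> slot 3
543: h=3, h2=4, probe 3,2 -> slot 2
Table: [800, _, 543, 388, 454]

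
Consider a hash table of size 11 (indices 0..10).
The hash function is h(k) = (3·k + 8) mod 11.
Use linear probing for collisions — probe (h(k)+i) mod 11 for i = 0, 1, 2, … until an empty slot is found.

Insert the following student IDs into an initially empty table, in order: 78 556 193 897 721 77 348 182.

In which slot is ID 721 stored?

78: h=0 -> slot 0
556: h=4 -> slot 4
193: h=4, probe 4,5 -> slot 5
897: h=4, probe 4,5,6 -> slot 6
721: h=4, probe 4,5,6,7 -> slot 7
77: h=8 -> slot 8
348: h=7, probe 7,8,9 -> slot 9
182: h=4, probe 4,5,6,7,8,9,10 -> slot 10
Table: [78, ., ., ., 556, 193, 897, 721, 77, 348, 182]

7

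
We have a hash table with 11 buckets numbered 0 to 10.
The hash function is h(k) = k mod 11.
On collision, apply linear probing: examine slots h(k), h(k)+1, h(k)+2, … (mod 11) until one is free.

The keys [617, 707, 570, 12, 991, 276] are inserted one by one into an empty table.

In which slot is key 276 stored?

5

617 hashes to 1; slot 1 is free -> place at 1.
707 hashes to 3; slot 3 is free -> place at 3.
570 hashes to 9; slot 9 is free -> place at 9.
12 hashes to 1; 1 taken -> place at 2.
991 hashes to 1; 1,2,3 taken -> place at 4.
276 hashes to 1; 1,2,3,4 taken -> place at 5.
Table: [—, 617, 12, 707, 991, 276, —, —, —, 570, —]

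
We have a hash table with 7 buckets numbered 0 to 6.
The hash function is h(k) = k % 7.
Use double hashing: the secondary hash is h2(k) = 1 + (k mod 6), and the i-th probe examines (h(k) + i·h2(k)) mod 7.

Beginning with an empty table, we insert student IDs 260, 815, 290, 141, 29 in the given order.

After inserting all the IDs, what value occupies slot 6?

290

Insert 260: h=1, slot 1 empty -> index 1.
Insert 815: h=3, slot 3 empty -> index 3.
Insert 290: h=3, h2=3, slot 3 occupied -> index 6.
Insert 141: h=1, h2=4, slot 1 occupied -> index 5.
Insert 29: h=1, h2=6, slot 1 occupied -> index 0.
Table: [29, 260, _, 815, _, 141, 290]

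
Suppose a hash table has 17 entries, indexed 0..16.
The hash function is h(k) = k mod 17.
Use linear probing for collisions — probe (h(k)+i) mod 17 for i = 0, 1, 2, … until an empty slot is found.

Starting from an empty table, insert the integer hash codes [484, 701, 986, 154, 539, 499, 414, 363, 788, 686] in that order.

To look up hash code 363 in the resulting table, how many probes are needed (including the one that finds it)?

4

Insert 484: h=8, slot 8 empty → index 8.
Insert 701: h=4, slot 4 empty → index 4.
Insert 986: h=0, slot 0 empty → index 0.
Insert 154: h=1, slot 1 empty → index 1.
Insert 539: h=12, slot 12 empty → index 12.
Insert 499: h=6, slot 6 empty → index 6.
Insert 414: h=6, slot 6 occupied → index 7.
Insert 363: h=6, slots 6,7,8 occupied → index 9.
Insert 788: h=6, slots 6,7,8,9 occupied → index 10.
Insert 686: h=6, slots 6,7,8,9,10 occupied → index 11.
Table: [986, 154, _, _, 701, _, 499, 414, 484, 363, 788, 686, 539, _, _, _, _]
Lookup 363: h=6, probe 6,7,8,9 → found at 9.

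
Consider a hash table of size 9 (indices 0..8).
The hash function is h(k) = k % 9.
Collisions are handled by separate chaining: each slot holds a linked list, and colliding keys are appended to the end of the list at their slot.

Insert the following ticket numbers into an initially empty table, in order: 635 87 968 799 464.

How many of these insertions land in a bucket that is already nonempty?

2

635 → bucket 5
87 → bucket 6
968 → bucket 5 (collision)
799 → bucket 7
464 → bucket 5 (collision)
Final buckets:
0: ∅
1: ∅
2: ∅
3: ∅
4: ∅
5: 635 -> 968 -> 464
6: 87
7: 799
8: ∅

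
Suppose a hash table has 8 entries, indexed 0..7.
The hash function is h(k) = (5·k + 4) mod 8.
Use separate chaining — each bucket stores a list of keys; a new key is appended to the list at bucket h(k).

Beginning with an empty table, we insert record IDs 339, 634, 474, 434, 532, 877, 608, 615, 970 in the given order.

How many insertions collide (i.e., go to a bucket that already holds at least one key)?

3

Insert 339: h=3, bucket 3 empty → new chain.
Insert 634: h=6, bucket 6 empty → new chain.
Insert 474: h=6, bucket 6 nonempty → append to chain.
Insert 434: h=6, bucket 6 nonempty → append to chain.
Insert 532: h=0, bucket 0 empty → new chain.
Insert 877: h=5, bucket 5 empty → new chain.
Insert 608: h=4, bucket 4 empty → new chain.
Insert 615: h=7, bucket 7 empty → new chain.
Insert 970: h=6, bucket 6 nonempty → append to chain.
Final buckets:
0: 532
1: —
2: —
3: 339
4: 608
5: 877
6: 634 -> 474 -> 434 -> 970
7: 615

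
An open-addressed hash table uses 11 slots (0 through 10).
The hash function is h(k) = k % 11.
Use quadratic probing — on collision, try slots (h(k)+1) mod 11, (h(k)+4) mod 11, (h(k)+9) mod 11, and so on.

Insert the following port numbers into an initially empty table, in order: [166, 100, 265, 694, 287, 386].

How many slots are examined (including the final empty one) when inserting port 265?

166: h=1 -> slot 1
100: h=1, probe 1,2 -> slot 2
265: h=1, probe 1,2,5 -> slot 5
694: h=1, probe 1,2,5,10 -> slot 10
287: h=1, probe 1,2,5,10,6 -> slot 6
386: h=1, probe 1,2,5,10,6,4 -> slot 4
Table: [∅, 166, 100, ∅, 386, 265, 287, ∅, ∅, ∅, 694]

3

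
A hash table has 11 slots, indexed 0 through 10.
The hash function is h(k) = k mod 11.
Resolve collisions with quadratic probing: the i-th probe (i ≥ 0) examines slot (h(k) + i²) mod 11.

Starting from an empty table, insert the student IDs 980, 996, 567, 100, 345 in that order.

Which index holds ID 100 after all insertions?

980: h=1 → slot 1
996: h=6 → slot 6
567: h=6, probe 6,7 → slot 7
100: h=1, probe 1,2 → slot 2
345: h=4 → slot 4
Table: [_, 980, 100, _, 345, _, 996, 567, _, _, _]

2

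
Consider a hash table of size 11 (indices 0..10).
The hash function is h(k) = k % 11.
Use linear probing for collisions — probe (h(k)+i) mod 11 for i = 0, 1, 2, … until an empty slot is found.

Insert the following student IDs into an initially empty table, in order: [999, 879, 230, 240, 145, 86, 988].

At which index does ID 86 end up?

3

Insert 999: h=9, slot 9 empty → index 9.
Insert 879: h=10, slot 10 empty → index 10.
Insert 230: h=10, slot 10 occupied → index 0.
Insert 240: h=9, slots 9,10,0 occupied → index 1.
Insert 145: h=2, slot 2 empty → index 2.
Insert 86: h=9, slots 9,10,0,1,2 occupied → index 3.
Insert 988: h=9, slots 9,10,0,1,2,3 occupied → index 4.
Table: [230, 240, 145, 86, 988, ., ., ., ., 999, 879]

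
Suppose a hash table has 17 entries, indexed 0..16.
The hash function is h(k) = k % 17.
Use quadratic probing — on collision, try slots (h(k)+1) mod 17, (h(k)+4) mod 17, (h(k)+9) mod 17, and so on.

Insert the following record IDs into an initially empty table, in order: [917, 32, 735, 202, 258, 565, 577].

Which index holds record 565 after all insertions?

917 hashes to 16; slot 16 is free → place at 16.
32 hashes to 15; slot 15 is free → place at 15.
735 hashes to 4; slot 4 is free → place at 4.
202 hashes to 15; 15,16 taken → place at 2.
258 hashes to 3; slot 3 is free → place at 3.
565 hashes to 4; 4 taken → place at 5.
577 hashes to 16; 16 taken → place at 0.
Table: [577, -, 202, 258, 735, 565, -, -, -, -, -, -, -, -, -, 32, 917]

5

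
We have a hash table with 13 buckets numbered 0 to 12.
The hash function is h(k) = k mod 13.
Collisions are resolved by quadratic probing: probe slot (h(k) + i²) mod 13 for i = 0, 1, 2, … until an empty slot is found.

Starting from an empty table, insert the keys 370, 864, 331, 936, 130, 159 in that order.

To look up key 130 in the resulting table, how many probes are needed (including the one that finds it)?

Insert 370: h=6, slot 6 empty → index 6.
Insert 864: h=6, slot 6 occupied → index 7.
Insert 331: h=6, slots 6,7 occupied → index 10.
Insert 936: h=0, slot 0 empty → index 0.
Insert 130: h=0, slot 0 occupied → index 1.
Insert 159: h=3, slot 3 empty → index 3.
Table: [936, 130, -, 159, -, -, 370, 864, -, -, 331, -, -]
Lookup 130: h=0, probe 0,1 → found at 1.

2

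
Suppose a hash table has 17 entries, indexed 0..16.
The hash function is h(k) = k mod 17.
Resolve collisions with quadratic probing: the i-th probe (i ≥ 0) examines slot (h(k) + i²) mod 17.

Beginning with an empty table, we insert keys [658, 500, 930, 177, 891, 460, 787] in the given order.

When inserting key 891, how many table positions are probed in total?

Insert 658: h=12, slot 12 empty => index 12.
Insert 500: h=7, slot 7 empty => index 7.
Insert 930: h=12, slot 12 occupied => index 13.
Insert 177: h=7, slot 7 occupied => index 8.
Insert 891: h=7, slots 7,8 occupied => index 11.
Insert 460: h=1, slot 1 empty => index 1.
Insert 787: h=5, slot 5 empty => index 5.
Table: [., 460, ., ., ., 787, ., 500, 177, ., ., 891, 658, 930, ., ., .]

3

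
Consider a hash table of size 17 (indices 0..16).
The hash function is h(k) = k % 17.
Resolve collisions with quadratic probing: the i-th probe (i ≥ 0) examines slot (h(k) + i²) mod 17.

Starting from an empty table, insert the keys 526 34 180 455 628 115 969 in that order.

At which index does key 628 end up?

3

526 hashes to 16; slot 16 is free -> place at 16.
34 hashes to 0; slot 0 is free -> place at 0.
180 hashes to 10; slot 10 is free -> place at 10.
455 hashes to 13; slot 13 is free -> place at 13.
628 hashes to 16; 16,0 taken -> place at 3.
115 hashes to 13; 13 taken -> place at 14.
969 hashes to 0; 0 taken -> place at 1.
Table: [34, 969, _, 628, _, _, _, _, _, _, 180, _, _, 455, 115, _, 526]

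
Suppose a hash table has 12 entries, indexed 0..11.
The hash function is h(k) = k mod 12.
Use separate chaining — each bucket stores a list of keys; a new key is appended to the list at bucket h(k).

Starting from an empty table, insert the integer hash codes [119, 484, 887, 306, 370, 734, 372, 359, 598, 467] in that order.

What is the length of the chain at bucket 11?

4

119 -> bucket 11
484 -> bucket 4
887 -> bucket 11 (collision)
306 -> bucket 6
370 -> bucket 10
734 -> bucket 2
372 -> bucket 0
359 -> bucket 11 (collision)
598 -> bucket 10 (collision)
467 -> bucket 11 (collision)
Final buckets:
0: 372
1: .
2: 734
3: .
4: 484
5: .
6: 306
7: .
8: .
9: .
10: 370 -> 598
11: 119 -> 887 -> 359 -> 467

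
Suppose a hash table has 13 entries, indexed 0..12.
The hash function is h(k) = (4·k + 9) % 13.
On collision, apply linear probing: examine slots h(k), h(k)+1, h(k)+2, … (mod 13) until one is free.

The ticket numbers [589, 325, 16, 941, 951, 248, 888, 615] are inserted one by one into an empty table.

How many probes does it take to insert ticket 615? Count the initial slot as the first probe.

4

589 hashes to 12; slot 12 is free → place at 12.
325 hashes to 9; slot 9 is free → place at 9.
16 hashes to 8; slot 8 is free → place at 8.
941 hashes to 3; slot 3 is free → place at 3.
951 hashes to 4; slot 4 is free → place at 4.
248 hashes to 0; slot 0 is free → place at 0.
888 hashes to 12; 12,0 taken → place at 1.
615 hashes to 12; 12,0,1 taken → place at 2.
Table: [248, 888, 615, 941, 951, -, -, -, 16, 325, -, -, 589]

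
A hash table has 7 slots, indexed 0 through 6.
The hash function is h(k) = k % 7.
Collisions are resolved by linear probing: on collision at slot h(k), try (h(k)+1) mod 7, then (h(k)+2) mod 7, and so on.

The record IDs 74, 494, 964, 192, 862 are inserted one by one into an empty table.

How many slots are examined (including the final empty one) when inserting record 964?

2

74 hashes to 4; slot 4 is free => place at 4.
494 hashes to 4; 4 taken => place at 5.
964 hashes to 5; 5 taken => place at 6.
192 hashes to 3; slot 3 is free => place at 3.
862 hashes to 1; slot 1 is free => place at 1.
Table: [_, 862, _, 192, 74, 494, 964]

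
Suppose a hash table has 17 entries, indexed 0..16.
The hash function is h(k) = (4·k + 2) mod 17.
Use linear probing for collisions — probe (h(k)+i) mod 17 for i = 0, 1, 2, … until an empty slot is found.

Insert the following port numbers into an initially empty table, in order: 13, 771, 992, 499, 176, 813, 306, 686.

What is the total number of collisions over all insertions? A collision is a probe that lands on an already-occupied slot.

10

13 hashes to 3; slot 3 is free -> place at 3.
771 hashes to 9; slot 9 is free -> place at 9.
992 hashes to 9; 9 taken -> place at 10.
499 hashes to 9; 9,10 taken -> place at 11.
176 hashes to 9; 9,10,11 taken -> place at 12.
813 hashes to 7; slot 7 is free -> place at 7.
306 hashes to 2; slot 2 is free -> place at 2.
686 hashes to 9; 9,10,11,12 taken -> place at 13.
Table: [., ., 306, 13, ., ., ., 813, ., 771, 992, 499, 176, 686, ., ., .]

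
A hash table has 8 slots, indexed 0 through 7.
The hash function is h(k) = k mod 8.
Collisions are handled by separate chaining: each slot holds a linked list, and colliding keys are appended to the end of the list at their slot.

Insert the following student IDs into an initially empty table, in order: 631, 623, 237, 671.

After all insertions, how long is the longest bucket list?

631 → bucket 7
623 → bucket 7 (collision)
237 → bucket 5
671 → bucket 7 (collision)
Final buckets:
0: _
1: _
2: _
3: _
4: _
5: 237
6: _
7: 631 -> 623 -> 671

3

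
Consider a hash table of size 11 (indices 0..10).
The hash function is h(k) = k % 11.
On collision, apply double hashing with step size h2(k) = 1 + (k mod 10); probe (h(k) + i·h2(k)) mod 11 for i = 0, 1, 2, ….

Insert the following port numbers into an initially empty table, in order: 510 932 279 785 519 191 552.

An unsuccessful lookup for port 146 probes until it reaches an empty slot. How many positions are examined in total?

Insert 510: h=4, slot 4 empty => index 4.
Insert 932: h=8, slot 8 empty => index 8.
Insert 279: h=4, h2=10, slot 4 occupied => index 3.
Insert 785: h=4, h2=6, slot 4 occupied => index 10.
Insert 519: h=2, slot 2 empty => index 2.
Insert 191: h=4, h2=2, slot 4 occupied => index 6.
Insert 552: h=2, h2=3, slot 2 occupied => index 5.
Table: [∅, ∅, 519, 279, 510, 552, 191, ∅, 932, ∅, 785]
Lookup 146: h=3, h2=7, probe 3,10,6,2,9 → slot 9 empty, not found.

5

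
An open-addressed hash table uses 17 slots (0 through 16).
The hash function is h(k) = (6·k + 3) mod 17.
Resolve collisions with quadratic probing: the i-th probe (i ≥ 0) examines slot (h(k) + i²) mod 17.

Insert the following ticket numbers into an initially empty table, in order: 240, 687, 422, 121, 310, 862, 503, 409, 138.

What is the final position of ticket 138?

14

240: h=15 → slot 15
687: h=11 → slot 11
422: h=2 → slot 2
121: h=15, probe 15,16 → slot 16
310: h=10 → slot 10
862: h=7 → slot 7
503: h=12 → slot 12
409: h=9 → slot 9
138: h=15, probe 15,16,2,7,14 → slot 14
Table: [., ., 422, ., ., ., ., 862, ., 409, 310, 687, 503, ., 138, 240, 121]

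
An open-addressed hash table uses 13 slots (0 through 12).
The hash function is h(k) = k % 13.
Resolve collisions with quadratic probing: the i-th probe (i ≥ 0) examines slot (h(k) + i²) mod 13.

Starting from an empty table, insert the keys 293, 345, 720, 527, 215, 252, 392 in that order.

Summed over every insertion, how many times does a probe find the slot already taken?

293: h=7 => slot 7
345: h=7, probe 7,8 => slot 8
720: h=5 => slot 5
527: h=7, probe 7,8,11 => slot 11
215: h=7, probe 7,8,11,3 => slot 3
252: h=5, probe 5,6 => slot 6
392: h=2 => slot 2
Table: [∅, ∅, 392, 215, ∅, 720, 252, 293, 345, ∅, ∅, 527, ∅]

7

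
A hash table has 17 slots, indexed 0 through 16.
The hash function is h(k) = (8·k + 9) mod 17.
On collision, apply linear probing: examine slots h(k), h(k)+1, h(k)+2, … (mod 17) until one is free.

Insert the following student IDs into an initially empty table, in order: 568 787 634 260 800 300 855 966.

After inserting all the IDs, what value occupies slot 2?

Insert 568: h=14, slot 14 empty => index 14.
Insert 787: h=15, slot 15 empty => index 15.
Insert 634: h=15, slot 15 occupied => index 16.
Insert 260: h=15, slots 15,16 occupied => index 0.
Insert 800: h=0, slot 0 occupied => index 1.
Insert 300: h=12, slot 12 empty => index 12.
Insert 855: h=15, slots 15,16,0,1 occupied => index 2.
Insert 966: h=2, slot 2 occupied => index 3.
Table: [260, 800, 855, 966, ∅, ∅, ∅, ∅, ∅, ∅, ∅, ∅, 300, ∅, 568, 787, 634]

855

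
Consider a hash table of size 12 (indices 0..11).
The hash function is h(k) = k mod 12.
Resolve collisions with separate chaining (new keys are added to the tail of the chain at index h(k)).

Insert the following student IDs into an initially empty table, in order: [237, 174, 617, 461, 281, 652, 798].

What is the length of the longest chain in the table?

3

Insert 237: h=9, bucket 9 empty → new chain.
Insert 174: h=6, bucket 6 empty → new chain.
Insert 617: h=5, bucket 5 empty → new chain.
Insert 461: h=5, bucket 5 nonempty → append to chain.
Insert 281: h=5, bucket 5 nonempty → append to chain.
Insert 652: h=4, bucket 4 empty → new chain.
Insert 798: h=6, bucket 6 nonempty → append to chain.
Final buckets:
0: ∅
1: ∅
2: ∅
3: ∅
4: 652
5: 617 -> 461 -> 281
6: 174 -> 798
7: ∅
8: ∅
9: 237
10: ∅
11: ∅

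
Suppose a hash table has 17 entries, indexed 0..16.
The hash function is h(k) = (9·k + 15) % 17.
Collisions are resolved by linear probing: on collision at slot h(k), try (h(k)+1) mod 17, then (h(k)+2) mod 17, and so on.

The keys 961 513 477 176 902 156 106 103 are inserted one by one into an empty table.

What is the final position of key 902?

Insert 961: h=11, slot 11 empty → index 11.
Insert 513: h=8, slot 8 empty → index 8.
Insert 477: h=7, slot 7 empty → index 7.
Insert 176: h=1, slot 1 empty → index 1.
Insert 902: h=7, slots 7,8 occupied → index 9.
Insert 156: h=8, slots 8,9 occupied → index 10.
Insert 106: h=0, slot 0 empty → index 0.
Insert 103: h=7, slots 7,8,9,10,11 occupied → index 12.
Table: [106, 176, ., ., ., ., ., 477, 513, 902, 156, 961, 103, ., ., ., .]

9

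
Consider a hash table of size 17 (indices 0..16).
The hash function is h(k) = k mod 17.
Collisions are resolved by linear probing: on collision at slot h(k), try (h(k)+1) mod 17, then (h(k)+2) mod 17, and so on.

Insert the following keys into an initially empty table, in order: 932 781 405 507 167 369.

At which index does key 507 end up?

932: h=14 → slot 14
781: h=16 → slot 16
405: h=14, probe 14,15 → slot 15
507: h=14, probe 14,15,16,0 → slot 0
167: h=14, probe 14,15,16,0,1 → slot 1
369: h=12 → slot 12
Table: [507, 167, ., ., ., ., ., ., ., ., ., ., 369, ., 932, 405, 781]

0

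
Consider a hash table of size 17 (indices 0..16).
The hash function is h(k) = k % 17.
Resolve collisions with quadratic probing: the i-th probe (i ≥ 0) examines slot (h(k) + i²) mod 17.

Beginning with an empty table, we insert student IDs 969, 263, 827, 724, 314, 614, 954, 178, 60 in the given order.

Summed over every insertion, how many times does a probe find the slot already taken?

6

969 hashes to 0; slot 0 is free -> place at 0.
263 hashes to 8; slot 8 is free -> place at 8.
827 hashes to 11; slot 11 is free -> place at 11.
724 hashes to 10; slot 10 is free -> place at 10.
314 hashes to 8; 8 taken -> place at 9.
614 hashes to 2; slot 2 is free -> place at 2.
954 hashes to 2; 2 taken -> place at 3.
178 hashes to 8; 8,9 taken -> place at 12.
60 hashes to 9; 9,10 taken -> place at 13.
Table: [969, -, 614, 954, -, -, -, -, 263, 314, 724, 827, 178, 60, -, -, -]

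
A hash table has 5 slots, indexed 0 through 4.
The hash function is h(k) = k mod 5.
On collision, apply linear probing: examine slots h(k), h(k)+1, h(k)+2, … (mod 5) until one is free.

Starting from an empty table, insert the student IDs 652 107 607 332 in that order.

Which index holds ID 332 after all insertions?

0

Insert 652: h=2, slot 2 empty → index 2.
Insert 107: h=2, slot 2 occupied → index 3.
Insert 607: h=2, slots 2,3 occupied → index 4.
Insert 332: h=2, slots 2,3,4 occupied → index 0.
Table: [332, _, 652, 107, 607]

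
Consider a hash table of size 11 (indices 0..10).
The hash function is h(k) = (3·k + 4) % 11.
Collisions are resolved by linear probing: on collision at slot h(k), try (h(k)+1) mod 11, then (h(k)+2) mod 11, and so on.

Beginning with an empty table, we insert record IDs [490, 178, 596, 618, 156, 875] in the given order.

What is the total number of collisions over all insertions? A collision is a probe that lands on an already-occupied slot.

Insert 490: h=0, slot 0 empty => index 0.
Insert 178: h=10, slot 10 empty => index 10.
Insert 596: h=10, slots 10,0 occupied => index 1.
Insert 618: h=10, slots 10,0,1 occupied => index 2.
Insert 156: h=10, slots 10,0,1,2 occupied => index 3.
Insert 875: h=0, slots 0,1,2,3 occupied => index 4.
Table: [490, 596, 618, 156, 875, ∅, ∅, ∅, ∅, ∅, 178]

13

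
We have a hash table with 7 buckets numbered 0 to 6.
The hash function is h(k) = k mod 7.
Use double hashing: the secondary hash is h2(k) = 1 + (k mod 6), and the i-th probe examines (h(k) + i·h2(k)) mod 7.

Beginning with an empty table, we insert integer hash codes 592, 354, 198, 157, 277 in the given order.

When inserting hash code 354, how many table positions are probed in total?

592: h=4 -> slot 4
354: h=4, h2=1, probe 4,5 -> slot 5
198: h=2 -> slot 2
157: h=3 -> slot 3
277: h=4, h2=2, probe 4,6 -> slot 6
Table: [., ., 198, 157, 592, 354, 277]

2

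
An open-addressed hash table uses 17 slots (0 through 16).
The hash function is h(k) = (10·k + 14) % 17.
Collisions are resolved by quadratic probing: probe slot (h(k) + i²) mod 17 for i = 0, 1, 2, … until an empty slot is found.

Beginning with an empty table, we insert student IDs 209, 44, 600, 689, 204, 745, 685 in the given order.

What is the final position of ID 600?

14

209: h=13 => slot 13
44: h=12 => slot 12
600: h=13, probe 13,14 => slot 14
689: h=2 => slot 2
204: h=14, probe 14,15 => slot 15
745: h=1 => slot 1
685: h=13, probe 13,14,0 => slot 0
Table: [685, 745, 689, ., ., ., ., ., ., ., ., ., 44, 209, 600, 204, .]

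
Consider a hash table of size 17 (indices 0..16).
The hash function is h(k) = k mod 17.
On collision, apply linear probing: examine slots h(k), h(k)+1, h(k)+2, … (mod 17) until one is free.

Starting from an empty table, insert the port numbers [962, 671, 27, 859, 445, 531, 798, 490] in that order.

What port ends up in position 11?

Insert 962: h=10, slot 10 empty -> index 10.
Insert 671: h=8, slot 8 empty -> index 8.
Insert 27: h=10, slot 10 occupied -> index 11.
Insert 859: h=9, slot 9 empty -> index 9.
Insert 445: h=3, slot 3 empty -> index 3.
Insert 531: h=4, slot 4 empty -> index 4.
Insert 798: h=16, slot 16 empty -> index 16.
Insert 490: h=14, slot 14 empty -> index 14.
Table: [—, —, —, 445, 531, —, —, —, 671, 859, 962, 27, —, —, 490, —, 798]

27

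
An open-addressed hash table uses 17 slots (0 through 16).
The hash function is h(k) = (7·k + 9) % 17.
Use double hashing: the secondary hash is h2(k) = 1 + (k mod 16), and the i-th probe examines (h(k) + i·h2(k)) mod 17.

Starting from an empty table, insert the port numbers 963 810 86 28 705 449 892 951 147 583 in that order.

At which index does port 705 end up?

3

Insert 963: h=1, slot 1 empty → index 1.
Insert 810: h=1, h2=11, slot 1 occupied → index 12.
Insert 86: h=16, slot 16 empty → index 16.
Insert 28: h=1, h2=13, slot 1 occupied → index 14.
Insert 705: h=14, h2=2, slots 14,16,1 occupied → index 3.
Insert 449: h=7, slot 7 empty → index 7.
Insert 892: h=14, h2=13, slot 14 occupied → index 10.
Insert 951: h=2, slot 2 empty → index 2.
Insert 147: h=1, h2=4, slot 1 occupied → index 5.
Insert 583: h=10, h2=8, slots 10,1 occupied → index 9.
Table: [∅, 963, 951, 705, ∅, 147, ∅, 449, ∅, 583, 892, ∅, 810, ∅, 28, ∅, 86]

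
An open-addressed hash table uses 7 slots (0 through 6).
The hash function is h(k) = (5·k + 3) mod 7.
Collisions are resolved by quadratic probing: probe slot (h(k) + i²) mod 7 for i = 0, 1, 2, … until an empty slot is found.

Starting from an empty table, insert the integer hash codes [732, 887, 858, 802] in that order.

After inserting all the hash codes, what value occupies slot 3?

858

732 hashes to 2; slot 2 is free -> place at 2.
887 hashes to 0; slot 0 is free -> place at 0.
858 hashes to 2; 2 taken -> place at 3.
802 hashes to 2; 2,3 taken -> place at 6.
Table: [887, _, 732, 858, _, _, 802]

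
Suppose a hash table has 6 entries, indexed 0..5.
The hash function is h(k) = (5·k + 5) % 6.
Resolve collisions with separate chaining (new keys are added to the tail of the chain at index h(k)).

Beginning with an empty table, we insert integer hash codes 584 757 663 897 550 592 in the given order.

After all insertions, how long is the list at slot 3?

Insert 584: h=3, bucket 3 empty → new chain.
Insert 757: h=4, bucket 4 empty → new chain.
Insert 663: h=2, bucket 2 empty → new chain.
Insert 897: h=2, bucket 2 nonempty → append to chain.
Insert 550: h=1, bucket 1 empty → new chain.
Insert 592: h=1, bucket 1 nonempty → append to chain.
Final buckets:
0: _
1: 550 -> 592
2: 663 -> 897
3: 584
4: 757
5: _

1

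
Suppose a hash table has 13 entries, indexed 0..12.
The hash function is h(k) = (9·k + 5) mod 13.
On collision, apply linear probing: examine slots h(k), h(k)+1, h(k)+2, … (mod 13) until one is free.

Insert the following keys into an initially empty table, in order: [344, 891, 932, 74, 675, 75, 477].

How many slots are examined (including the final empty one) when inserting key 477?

4

Insert 344: h=7, slot 7 empty → index 7.
Insert 891: h=3, slot 3 empty → index 3.
Insert 932: h=8, slot 8 empty → index 8.
Insert 74: h=8, slot 8 occupied → index 9.
Insert 675: h=9, slot 9 occupied → index 10.
Insert 75: h=4, slot 4 empty → index 4.
Insert 477: h=8, slots 8,9,10 occupied → index 11.
Table: [_, _, _, 891, 75, _, _, 344, 932, 74, 675, 477, _]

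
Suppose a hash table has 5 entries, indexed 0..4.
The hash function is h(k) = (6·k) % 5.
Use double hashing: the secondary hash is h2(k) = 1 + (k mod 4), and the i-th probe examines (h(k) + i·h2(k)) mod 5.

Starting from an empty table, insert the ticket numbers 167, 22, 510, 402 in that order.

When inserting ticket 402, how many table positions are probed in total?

Insert 167: h=2, slot 2 empty => index 2.
Insert 22: h=2, h2=3, slot 2 occupied => index 0.
Insert 510: h=0, h2=3, slot 0 occupied => index 3.
Insert 402: h=2, h2=3, slots 2,0,3 occupied => index 1.
Table: [22, 402, 167, 510, —]

4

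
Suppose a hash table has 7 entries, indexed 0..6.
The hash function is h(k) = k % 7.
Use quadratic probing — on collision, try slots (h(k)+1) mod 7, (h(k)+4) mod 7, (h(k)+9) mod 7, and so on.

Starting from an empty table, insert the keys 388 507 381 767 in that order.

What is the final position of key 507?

Insert 388: h=3, slot 3 empty -> index 3.
Insert 507: h=3, slot 3 occupied -> index 4.
Insert 381: h=3, slots 3,4 occupied -> index 0.
Insert 767: h=4, slot 4 occupied -> index 5.
Table: [381, ., ., 388, 507, 767, .]

4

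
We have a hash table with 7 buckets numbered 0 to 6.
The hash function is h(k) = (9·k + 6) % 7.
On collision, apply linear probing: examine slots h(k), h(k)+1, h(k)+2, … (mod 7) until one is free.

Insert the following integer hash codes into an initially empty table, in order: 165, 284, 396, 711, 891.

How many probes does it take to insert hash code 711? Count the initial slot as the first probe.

4

165 hashes to 0; slot 0 is free → place at 0.
284 hashes to 0; 0 taken → place at 1.
396 hashes to 0; 0,1 taken → place at 2.
711 hashes to 0; 0,1,2 taken → place at 3.
891 hashes to 3; 3 taken → place at 4.
Table: [165, 284, 396, 711, 891, —, —]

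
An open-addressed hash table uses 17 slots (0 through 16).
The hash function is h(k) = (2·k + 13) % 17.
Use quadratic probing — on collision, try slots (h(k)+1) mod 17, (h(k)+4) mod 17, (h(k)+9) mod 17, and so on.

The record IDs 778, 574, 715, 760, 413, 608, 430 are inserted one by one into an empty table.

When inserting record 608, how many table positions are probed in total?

778 hashes to 5; slot 5 is free -> place at 5.
574 hashes to 5; 5 taken -> place at 6.
715 hashes to 15; slot 15 is free -> place at 15.
760 hashes to 3; slot 3 is free -> place at 3.
413 hashes to 6; 6 taken -> place at 7.
608 hashes to 5; 5,6 taken -> place at 9.
430 hashes to 6; 6,7 taken -> place at 10.
Table: [—, —, —, 760, —, 778, 574, 413, —, 608, 430, —, —, —, —, 715, —]

3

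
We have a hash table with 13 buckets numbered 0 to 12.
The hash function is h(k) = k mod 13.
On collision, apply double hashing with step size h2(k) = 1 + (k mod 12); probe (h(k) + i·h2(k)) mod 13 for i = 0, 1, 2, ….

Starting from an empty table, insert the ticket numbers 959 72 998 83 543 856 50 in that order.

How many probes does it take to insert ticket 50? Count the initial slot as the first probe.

Insert 959: h=10, slot 10 empty → index 10.
Insert 72: h=7, slot 7 empty → index 7.
Insert 998: h=10, h2=3, slot 10 occupied → index 0.
Insert 83: h=5, slot 5 empty → index 5.
Insert 543: h=10, h2=4, slot 10 occupied → index 1.
Insert 856: h=11, slot 11 empty → index 11.
Insert 50: h=11, h2=3, slots 11,1 occupied → index 4.
Table: [998, 543, —, —, 50, 83, —, 72, —, —, 959, 856, —]

3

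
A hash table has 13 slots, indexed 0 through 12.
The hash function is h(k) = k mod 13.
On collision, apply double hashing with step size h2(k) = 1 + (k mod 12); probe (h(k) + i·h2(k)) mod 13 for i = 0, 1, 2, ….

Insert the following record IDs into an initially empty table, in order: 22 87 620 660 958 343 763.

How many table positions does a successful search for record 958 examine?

2

Insert 22: h=9, slot 9 empty => index 9.
Insert 87: h=9, h2=4, slot 9 occupied => index 0.
Insert 620: h=9, h2=9, slot 9 occupied => index 5.
Insert 660: h=10, slot 10 empty => index 10.
Insert 958: h=9, h2=11, slot 9 occupied => index 7.
Insert 343: h=5, h2=8, slots 5,0 occupied => index 8.
Insert 763: h=9, h2=8, slot 9 occupied => index 4.
Table: [87, ., ., ., 763, 620, ., 958, 343, 22, 660, ., .]
Lookup 958: h=9, h2=11, probe 9,7 → found at 7.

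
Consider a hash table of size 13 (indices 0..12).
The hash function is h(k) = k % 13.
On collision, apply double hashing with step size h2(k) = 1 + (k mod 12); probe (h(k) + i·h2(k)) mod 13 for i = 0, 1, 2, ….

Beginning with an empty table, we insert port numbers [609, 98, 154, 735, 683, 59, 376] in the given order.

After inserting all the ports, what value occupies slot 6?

683

Insert 609: h=11, slot 11 empty => index 11.
Insert 98: h=7, slot 7 empty => index 7.
Insert 154: h=11, h2=11, slot 11 occupied => index 9.
Insert 735: h=7, h2=4, slots 7,11 occupied => index 2.
Insert 683: h=7, h2=12, slot 7 occupied => index 6.
Insert 59: h=7, h2=12, slots 7,6 occupied => index 5.
Insert 376: h=12, slot 12 empty => index 12.
Table: [∅, ∅, 735, ∅, ∅, 59, 683, 98, ∅, 154, ∅, 609, 376]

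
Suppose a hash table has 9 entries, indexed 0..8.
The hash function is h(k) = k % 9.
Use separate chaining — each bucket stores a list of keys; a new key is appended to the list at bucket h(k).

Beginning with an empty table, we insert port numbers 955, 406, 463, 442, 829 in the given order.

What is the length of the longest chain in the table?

955 → bucket 1
406 → bucket 1 (collision)
463 → bucket 4
442 → bucket 1 (collision)
829 → bucket 1 (collision)
Final buckets:
0: -
1: 955 -> 406 -> 442 -> 829
2: -
3: -
4: 463
5: -
6: -
7: -
8: -

4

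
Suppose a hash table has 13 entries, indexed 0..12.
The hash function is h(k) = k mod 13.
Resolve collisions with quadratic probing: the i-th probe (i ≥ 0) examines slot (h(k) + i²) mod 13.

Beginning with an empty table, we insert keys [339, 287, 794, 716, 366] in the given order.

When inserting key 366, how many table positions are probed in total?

2

339: h=1 → slot 1
287: h=1, probe 1,2 → slot 2
794: h=1, probe 1,2,5 → slot 5
716: h=1, probe 1,2,5,10 → slot 10
366: h=2, probe 2,3 → slot 3
Table: [_, 339, 287, 366, _, 794, _, _, _, _, 716, _, _]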